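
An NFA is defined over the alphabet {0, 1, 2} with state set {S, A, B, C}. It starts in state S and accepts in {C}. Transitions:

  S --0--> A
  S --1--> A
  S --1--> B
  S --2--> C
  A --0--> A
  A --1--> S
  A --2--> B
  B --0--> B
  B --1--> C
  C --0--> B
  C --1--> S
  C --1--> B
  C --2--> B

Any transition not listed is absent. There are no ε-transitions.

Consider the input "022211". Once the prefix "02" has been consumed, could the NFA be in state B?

Start in {S}.
Read '0': {S} → {A}.
Read '2': {A} → {B}.
State B is in {B}.

Yes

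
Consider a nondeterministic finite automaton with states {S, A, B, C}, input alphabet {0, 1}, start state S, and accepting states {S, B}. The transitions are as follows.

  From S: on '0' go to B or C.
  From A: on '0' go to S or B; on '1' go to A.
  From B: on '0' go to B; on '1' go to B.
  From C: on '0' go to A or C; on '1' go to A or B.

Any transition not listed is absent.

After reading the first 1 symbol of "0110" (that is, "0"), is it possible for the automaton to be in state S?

No

Start in {S}.
Read '0': S→{B, C}; now {B, C}.
State S is not in {B, C}.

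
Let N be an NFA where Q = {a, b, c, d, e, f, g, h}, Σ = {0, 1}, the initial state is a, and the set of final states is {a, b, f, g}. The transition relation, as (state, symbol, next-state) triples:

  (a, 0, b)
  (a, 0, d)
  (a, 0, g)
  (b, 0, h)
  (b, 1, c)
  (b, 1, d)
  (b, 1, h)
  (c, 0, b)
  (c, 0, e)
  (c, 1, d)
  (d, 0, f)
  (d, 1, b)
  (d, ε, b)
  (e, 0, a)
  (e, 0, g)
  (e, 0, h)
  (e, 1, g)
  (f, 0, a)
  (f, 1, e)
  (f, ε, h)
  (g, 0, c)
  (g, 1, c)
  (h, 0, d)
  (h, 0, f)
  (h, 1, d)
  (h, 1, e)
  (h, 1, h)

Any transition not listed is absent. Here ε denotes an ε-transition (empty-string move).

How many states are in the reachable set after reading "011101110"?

8

Start in {a}.
Read '0': a→{b, d, g}; now {b, d, g}.
Read '1': b→{c, d, h}, d→{b}, g→{c}; now {b, c, d, h}.
Read '1': b→{c, d, h}, c→{d}, d→{b}, h→{d, e, h}; now {b, c, d, e, h}.
Read '1': b→{c, d, h}, c→{d}, d→{b}, e→{g}, h→{d, e, h}; now {b, c, d, e, g, h}.
Read '0': b→{h}, c→{b, e}, d→{f}, e→{a, g, h}, g→{c}, h→{d, f}; now {a, b, c, d, e, f, g, h}.
Read '1': a→∅, b→{c, d, h}, c→{d}, d→{b}, e→{g}, f→{e}, g→{c}, h→{d, e, h}; now {b, c, d, e, g, h}.
Read '1': b→{c, d, h}, c→{d}, d→{b}, e→{g}, g→{c}, h→{d, e, h}; now {b, c, d, e, g, h}.
Read '1': b→{c, d, h}, c→{d}, d→{b}, e→{g}, g→{c}, h→{d, e, h}; now {b, c, d, e, g, h}.
Read '0': b→{h}, c→{b, e}, d→{f}, e→{a, g, h}, g→{c}, h→{d, f}; now {a, b, c, d, e, f, g, h}.
That set has 8 states.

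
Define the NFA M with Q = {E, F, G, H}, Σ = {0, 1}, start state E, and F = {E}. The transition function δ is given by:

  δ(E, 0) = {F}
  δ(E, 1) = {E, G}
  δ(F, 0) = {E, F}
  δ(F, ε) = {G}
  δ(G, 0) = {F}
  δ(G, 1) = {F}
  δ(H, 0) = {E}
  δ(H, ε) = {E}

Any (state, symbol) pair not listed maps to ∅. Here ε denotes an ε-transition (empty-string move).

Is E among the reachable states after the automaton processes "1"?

Yes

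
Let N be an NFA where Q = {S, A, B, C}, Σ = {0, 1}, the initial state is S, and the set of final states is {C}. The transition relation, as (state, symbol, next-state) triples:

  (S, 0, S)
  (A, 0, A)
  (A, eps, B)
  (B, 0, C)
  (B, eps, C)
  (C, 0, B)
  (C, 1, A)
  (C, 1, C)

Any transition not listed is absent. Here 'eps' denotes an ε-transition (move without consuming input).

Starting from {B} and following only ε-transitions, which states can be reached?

{B, C}

Begin with {B}.
ε-move B → C; add C.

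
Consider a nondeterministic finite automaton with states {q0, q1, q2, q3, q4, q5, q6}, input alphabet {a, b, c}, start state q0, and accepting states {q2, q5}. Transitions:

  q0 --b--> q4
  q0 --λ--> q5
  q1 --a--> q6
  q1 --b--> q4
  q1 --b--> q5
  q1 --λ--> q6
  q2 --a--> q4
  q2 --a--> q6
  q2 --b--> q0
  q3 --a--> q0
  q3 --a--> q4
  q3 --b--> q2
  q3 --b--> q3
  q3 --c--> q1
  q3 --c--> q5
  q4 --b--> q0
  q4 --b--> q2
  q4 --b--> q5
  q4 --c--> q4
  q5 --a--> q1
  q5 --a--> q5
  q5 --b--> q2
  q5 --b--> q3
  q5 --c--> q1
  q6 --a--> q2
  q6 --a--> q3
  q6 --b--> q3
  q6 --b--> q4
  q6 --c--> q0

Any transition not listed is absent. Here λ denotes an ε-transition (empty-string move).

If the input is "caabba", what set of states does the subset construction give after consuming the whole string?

{q0, q1, q4, q5, q6}

Start: ε-closure({q0}) = {q0, q5}.
Read 'c': q0→∅, q5→{q1}; union {q1}; ε-closure = {q1, q6}.
Read 'a': q1→{q6}, q6→{q2, q3}; now {q2, q3, q6}.
Read 'a': q2→{q4, q6}, q3→{q0, q4}, q6→{q2, q3}; union {q0, q2, q3, q4, q6}; ε-closure = {q0, q2, q3, q4, q5, q6}.
Read 'b': q0→{q4}, q2→{q0}, q3→{q2, q3}, q4→{q0, q2, q5}, q5→{q2, q3}, q6→{q3, q4}; now {q0, q2, q3, q4, q5}.
Read 'b': q0→{q4}, q2→{q0}, q3→{q2, q3}, q4→{q0, q2, q5}, q5→{q2, q3}; now {q0, q2, q3, q4, q5}.
Read 'a': q0→∅, q2→{q4, q6}, q3→{q0, q4}, q4→∅, q5→{q1, q5}; now {q0, q1, q4, q5, q6}.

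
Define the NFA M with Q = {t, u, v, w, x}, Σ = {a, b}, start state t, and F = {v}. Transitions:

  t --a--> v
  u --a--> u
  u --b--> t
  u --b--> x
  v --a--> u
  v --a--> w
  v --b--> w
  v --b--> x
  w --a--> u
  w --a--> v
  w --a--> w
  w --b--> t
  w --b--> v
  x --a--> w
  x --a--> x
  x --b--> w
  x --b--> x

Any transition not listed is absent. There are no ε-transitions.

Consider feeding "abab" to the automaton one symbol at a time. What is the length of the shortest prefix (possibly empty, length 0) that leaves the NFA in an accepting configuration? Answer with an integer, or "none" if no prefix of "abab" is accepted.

1

Start in {t}.
Read 'a': {t} → {v}.
None of the earlier sets intersect F, but {v} does.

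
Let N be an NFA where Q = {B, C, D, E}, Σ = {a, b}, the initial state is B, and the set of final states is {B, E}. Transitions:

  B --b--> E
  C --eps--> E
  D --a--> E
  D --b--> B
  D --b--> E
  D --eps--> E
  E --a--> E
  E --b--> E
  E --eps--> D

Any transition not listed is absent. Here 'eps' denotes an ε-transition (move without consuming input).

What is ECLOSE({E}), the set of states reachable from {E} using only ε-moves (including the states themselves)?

{D, E}

Begin with {E}.
ε-move E → D; add D.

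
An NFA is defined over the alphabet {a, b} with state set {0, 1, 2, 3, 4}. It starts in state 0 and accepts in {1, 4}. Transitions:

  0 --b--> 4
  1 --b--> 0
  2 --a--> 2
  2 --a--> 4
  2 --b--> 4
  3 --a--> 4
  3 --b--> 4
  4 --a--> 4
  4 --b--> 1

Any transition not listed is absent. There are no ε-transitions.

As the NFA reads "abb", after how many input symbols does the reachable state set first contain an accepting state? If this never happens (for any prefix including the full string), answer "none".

none

Start in {0}.
Read 'a': {0} → ∅.
The set is empty and remains empty for the remaining 2 symbols.
No reachable set along the way intersects F.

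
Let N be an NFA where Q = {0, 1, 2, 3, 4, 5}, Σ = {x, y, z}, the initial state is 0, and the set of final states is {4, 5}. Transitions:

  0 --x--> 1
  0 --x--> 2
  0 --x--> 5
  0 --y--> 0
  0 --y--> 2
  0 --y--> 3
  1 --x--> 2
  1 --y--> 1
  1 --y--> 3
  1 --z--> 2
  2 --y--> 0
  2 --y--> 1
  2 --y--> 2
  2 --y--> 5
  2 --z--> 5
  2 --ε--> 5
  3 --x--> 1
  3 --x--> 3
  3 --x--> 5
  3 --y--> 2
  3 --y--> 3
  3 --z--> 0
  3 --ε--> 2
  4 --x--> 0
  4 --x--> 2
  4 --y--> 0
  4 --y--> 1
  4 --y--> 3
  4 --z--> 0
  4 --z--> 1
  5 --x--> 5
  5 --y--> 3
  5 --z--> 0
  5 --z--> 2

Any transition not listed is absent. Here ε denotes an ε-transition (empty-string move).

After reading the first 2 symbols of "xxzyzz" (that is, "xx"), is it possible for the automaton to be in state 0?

No

Start in {0}.
Read 'x': 0→{1, 2, 5}; now {1, 2, 5}.
Read 'x': 1→{2}, 2→∅, 5→{5}; now {2, 5}.
State 0 is not in {2, 5}.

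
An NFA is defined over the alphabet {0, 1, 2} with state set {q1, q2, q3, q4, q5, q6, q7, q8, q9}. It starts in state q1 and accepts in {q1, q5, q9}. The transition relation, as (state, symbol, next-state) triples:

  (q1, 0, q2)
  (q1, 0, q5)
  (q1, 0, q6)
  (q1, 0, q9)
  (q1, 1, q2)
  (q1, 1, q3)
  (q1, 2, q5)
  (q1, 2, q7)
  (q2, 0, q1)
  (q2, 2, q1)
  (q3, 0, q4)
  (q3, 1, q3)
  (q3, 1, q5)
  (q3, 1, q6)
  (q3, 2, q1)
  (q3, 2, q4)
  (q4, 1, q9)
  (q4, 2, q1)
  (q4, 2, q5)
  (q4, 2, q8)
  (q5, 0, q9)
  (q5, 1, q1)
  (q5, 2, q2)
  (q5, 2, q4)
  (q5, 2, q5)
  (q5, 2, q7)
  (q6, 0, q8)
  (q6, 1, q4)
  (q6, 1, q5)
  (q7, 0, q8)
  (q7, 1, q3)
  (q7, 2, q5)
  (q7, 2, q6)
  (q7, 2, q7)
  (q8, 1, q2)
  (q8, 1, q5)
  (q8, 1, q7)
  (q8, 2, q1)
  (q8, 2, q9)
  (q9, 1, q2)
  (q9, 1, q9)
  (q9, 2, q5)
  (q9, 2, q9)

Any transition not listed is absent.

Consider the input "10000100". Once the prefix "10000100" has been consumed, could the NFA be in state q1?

Yes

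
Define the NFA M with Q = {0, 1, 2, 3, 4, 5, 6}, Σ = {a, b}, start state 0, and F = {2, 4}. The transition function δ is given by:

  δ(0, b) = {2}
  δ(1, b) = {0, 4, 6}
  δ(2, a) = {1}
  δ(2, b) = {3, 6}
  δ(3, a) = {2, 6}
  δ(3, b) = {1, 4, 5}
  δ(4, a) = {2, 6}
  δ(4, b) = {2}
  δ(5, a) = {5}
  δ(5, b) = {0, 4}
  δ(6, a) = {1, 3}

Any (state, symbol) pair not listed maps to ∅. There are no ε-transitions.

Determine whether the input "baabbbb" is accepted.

No

Start in {0}.
Read 'b': {0} → {2}.
Read 'a': {2} → {1}.
Read 'a': {1} → ∅.
The set is empty and remains empty for the remaining 4 symbols.
The final set ∅ contains no accepting state.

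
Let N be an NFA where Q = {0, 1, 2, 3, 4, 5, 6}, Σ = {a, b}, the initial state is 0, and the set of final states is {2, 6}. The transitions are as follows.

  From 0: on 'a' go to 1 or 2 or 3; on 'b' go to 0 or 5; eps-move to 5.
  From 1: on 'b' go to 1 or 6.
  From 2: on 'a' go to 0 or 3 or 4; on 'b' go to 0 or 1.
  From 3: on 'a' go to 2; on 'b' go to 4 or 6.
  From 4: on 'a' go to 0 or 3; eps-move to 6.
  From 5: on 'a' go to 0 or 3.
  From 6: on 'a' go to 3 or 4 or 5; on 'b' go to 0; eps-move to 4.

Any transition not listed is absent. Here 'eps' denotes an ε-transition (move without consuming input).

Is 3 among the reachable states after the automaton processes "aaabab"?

No

Start: ε-closure({0}) = {0, 5}.
Read 'a': {0, 5} → {0, 1, 2, 3, 5}.
Read 'a': {0, 1, 2, 3, 5} → {0, 1, 2, 3, 4, 5, 6}.
Read 'a': {0, 1, 2, 3, 4, 5, 6} → {0, 1, 2, 3, 4, 5, 6}.
Read 'b': {0, 1, 2, 3, 4, 5, 6} → {0, 1, 4, 5, 6}.
Read 'a': {0, 1, 4, 5, 6} → {0, 1, 2, 3, 4, 5, 6}.
Read 'b': {0, 1, 2, 3, 4, 5, 6} → {0, 1, 4, 5, 6}.
State 3 is not in {0, 1, 4, 5, 6}.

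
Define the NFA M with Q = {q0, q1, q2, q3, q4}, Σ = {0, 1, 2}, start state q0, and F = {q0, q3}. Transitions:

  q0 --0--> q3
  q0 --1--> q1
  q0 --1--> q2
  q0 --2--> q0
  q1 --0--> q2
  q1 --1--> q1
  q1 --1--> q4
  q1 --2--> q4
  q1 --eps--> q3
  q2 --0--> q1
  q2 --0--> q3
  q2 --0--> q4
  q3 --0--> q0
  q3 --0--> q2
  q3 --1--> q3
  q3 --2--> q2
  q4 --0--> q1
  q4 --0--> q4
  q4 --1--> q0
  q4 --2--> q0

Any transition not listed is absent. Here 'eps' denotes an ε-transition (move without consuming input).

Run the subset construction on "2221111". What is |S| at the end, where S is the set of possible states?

Start in {q0}.
Read '2': q0→{q0}; now {q0}.
Read '2': q0→{q0}; now {q0}.
Read '2': q0→{q0}; now {q0}.
Read '1': q0→{q1, q2}; union {q1, q2}; ε-closure = {q1, q2, q3}.
Read '1': q1→{q1, q4}, q2→∅, q3→{q3}; now {q1, q3, q4}.
Read '1': q1→{q1, q4}, q3→{q3}, q4→{q0}; now {q0, q1, q3, q4}.
Read '1': q0→{q1, q2}, q1→{q1, q4}, q3→{q3}, q4→{q0}; now {q0, q1, q2, q3, q4}.
That set has 5 states.

5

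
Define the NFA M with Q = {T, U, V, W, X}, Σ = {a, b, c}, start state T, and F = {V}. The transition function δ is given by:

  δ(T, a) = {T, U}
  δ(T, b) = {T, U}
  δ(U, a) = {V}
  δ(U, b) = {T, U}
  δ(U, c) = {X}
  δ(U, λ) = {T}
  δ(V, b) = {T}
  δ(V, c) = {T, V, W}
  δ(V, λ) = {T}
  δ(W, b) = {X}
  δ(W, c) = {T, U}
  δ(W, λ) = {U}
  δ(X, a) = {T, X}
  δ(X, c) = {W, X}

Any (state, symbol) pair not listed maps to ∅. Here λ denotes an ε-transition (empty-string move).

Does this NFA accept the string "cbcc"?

Start in {T}.
Read 'c': T→∅; now ∅.
The set is empty and remains empty for the remaining 3 symbols.
The final set ∅ contains no accepting state.

No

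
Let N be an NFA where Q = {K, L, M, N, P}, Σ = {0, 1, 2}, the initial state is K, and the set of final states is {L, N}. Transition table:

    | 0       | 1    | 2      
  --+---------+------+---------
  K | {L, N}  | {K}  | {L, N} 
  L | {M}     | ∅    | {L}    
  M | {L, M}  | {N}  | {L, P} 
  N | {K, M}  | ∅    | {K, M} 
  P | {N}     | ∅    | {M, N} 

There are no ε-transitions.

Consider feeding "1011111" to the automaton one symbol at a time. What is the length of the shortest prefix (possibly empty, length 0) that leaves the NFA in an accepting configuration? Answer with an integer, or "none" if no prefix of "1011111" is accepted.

2

Start in {K}.
Read '1': K→{K}; now {K}.
Read '0': K→{L, N}; now {L, N}.
None of the earlier sets intersect F, but {L, N} does.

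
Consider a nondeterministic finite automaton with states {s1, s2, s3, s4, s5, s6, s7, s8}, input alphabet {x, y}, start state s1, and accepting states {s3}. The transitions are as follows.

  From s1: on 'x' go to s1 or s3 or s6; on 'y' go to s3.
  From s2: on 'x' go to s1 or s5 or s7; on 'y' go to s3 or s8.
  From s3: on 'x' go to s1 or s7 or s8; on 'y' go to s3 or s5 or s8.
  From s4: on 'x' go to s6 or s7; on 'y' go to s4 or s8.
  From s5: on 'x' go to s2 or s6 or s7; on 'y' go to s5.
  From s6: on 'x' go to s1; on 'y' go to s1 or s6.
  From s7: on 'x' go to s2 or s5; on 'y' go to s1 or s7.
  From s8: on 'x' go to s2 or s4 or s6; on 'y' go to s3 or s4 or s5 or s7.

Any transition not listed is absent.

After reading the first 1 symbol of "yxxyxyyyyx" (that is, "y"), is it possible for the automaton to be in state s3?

Start in {s1}.
Read 'y': s1→{s3}; now {s3}.
State s3 is in {s3}.

Yes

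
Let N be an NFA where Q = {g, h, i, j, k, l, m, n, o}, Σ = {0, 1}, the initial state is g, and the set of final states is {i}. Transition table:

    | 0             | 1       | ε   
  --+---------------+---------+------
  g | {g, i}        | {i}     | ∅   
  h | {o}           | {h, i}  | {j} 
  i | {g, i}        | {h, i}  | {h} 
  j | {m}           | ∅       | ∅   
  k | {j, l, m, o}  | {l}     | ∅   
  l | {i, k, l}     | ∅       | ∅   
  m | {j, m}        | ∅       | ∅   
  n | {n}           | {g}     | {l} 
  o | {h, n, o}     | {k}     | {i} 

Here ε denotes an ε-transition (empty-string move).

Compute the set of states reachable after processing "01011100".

{g, h, i, j, l, m, n, o}

Start in {g}.
Read '0': g→{g, i}; union {g, i}; ε-closure = {g, h, i, j}.
Read '1': g→{i}, h→{h, i}, i→{h, i}, j→∅; union {h, i}; ε-closure = {h, i, j}.
Read '0': h→{o}, i→{g, i}, j→{m}; union {g, i, m, o}; ε-closure = {g, h, i, j, m, o}.
Read '1': g→{i}, h→{h, i}, i→{h, i}, j→∅, m→∅, o→{k}; union {h, i, k}; ε-closure = {h, i, j, k}.
Read '1': h→{h, i}, i→{h, i}, j→∅, k→{l}; union {h, i, l}; ε-closure = {h, i, j, l}.
Read '1': h→{h, i}, i→{h, i}, j→∅, l→∅; union {h, i}; ε-closure = {h, i, j}.
Read '0': h→{o}, i→{g, i}, j→{m}; union {g, i, m, o}; ε-closure = {g, h, i, j, m, o}.
Read '0': g→{g, i}, h→{o}, i→{g, i}, j→{m}, m→{j, m}, o→{h, n, o}; union {g, h, i, j, m, n, o}; ε-closure = {g, h, i, j, l, m, n, o}.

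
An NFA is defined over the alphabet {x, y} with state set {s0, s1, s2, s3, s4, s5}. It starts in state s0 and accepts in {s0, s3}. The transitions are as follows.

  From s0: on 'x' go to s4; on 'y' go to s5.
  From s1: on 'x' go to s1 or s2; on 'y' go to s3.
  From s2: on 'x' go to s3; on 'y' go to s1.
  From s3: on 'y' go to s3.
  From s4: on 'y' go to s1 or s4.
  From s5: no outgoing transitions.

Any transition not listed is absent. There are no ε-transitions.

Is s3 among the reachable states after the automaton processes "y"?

No

Start in {s0}.
Read 'y': s0→{s5}; now {s5}.
State s3 is not in {s5}.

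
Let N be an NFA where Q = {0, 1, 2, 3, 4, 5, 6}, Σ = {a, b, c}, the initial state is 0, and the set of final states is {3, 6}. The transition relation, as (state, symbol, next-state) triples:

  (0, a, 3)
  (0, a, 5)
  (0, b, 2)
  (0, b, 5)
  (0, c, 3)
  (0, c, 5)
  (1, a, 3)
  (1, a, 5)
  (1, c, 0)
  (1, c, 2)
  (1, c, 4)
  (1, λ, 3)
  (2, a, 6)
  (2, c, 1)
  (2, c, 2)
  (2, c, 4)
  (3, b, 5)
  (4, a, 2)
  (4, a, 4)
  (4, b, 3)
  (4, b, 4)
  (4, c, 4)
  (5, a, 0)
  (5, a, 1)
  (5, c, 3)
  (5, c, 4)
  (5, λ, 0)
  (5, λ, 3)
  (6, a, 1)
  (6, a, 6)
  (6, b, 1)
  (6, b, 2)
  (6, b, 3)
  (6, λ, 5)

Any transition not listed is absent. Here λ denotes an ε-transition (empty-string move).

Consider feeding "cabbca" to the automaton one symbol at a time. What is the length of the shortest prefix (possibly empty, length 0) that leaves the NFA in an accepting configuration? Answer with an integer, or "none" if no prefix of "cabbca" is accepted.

1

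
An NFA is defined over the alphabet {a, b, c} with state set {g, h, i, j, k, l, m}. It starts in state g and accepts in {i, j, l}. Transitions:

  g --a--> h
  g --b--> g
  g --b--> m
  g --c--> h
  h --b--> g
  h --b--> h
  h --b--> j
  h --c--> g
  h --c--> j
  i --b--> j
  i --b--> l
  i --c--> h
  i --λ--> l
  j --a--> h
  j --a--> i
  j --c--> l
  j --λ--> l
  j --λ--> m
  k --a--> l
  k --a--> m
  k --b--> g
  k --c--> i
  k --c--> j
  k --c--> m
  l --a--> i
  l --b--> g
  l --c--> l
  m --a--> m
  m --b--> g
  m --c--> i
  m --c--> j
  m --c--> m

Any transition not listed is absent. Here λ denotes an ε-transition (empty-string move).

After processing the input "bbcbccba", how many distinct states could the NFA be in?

4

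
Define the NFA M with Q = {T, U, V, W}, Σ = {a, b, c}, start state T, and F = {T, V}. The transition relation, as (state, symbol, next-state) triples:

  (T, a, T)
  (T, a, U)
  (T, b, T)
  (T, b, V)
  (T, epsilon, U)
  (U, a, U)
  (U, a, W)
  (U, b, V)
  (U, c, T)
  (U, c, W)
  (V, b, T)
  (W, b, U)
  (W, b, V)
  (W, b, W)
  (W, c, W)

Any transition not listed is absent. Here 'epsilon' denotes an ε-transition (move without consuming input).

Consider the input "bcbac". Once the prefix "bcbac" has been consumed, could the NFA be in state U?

Yes

Start: ε-closure({T}) = {T, U}.
Read 'b': {T, U} → {T, U, V}.
Read 'c': {T, U, V} → {T, U, W}.
Read 'b': {T, U, W} → {T, U, V, W}.
Read 'a': {T, U, V, W} → {T, U, W}.
Read 'c': {T, U, W} → {T, U, W}.
State U is in {T, U, W}.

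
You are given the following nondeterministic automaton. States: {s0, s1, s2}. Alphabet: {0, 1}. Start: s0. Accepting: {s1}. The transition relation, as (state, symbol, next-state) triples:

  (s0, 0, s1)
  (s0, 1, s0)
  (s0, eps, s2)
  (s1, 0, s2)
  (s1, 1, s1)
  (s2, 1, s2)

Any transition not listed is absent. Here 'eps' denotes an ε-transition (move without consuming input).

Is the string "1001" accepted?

No

Start: ε-closure({s0}) = {s0, s2}.
Read '1': s0→{s0}, s2→{s2}; now {s0, s2}.
Read '0': s0→{s1}, s2→∅; now {s1}.
Read '0': s1→{s2}; now {s2}.
Read '1': s2→{s2}; now {s2}.
The final set {s2} contains no accepting state.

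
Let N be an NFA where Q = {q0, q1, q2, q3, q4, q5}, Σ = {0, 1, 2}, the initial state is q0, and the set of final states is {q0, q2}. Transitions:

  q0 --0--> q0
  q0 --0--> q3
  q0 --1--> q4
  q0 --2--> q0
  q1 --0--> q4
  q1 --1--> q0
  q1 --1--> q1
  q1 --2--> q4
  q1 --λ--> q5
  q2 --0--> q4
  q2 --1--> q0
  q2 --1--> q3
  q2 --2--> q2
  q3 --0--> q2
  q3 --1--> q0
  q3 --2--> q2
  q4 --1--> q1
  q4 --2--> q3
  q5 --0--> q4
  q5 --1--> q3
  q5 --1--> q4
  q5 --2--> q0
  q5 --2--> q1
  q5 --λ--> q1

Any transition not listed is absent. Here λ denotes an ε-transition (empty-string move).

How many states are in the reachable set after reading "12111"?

2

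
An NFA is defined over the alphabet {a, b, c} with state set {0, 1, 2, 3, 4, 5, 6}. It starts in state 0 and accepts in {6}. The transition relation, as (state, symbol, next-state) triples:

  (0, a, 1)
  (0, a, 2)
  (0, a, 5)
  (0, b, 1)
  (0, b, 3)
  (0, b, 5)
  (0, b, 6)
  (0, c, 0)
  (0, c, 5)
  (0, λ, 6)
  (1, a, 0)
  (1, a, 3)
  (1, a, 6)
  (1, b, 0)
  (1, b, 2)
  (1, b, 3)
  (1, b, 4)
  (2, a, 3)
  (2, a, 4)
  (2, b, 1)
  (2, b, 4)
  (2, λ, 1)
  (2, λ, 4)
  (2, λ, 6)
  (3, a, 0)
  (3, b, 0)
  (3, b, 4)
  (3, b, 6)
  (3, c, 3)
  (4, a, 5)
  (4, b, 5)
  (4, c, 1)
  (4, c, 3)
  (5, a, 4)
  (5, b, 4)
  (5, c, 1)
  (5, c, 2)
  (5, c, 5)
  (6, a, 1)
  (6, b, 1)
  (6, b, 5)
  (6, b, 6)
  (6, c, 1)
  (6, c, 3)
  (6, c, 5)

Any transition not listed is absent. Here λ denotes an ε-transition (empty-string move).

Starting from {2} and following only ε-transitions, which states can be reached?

Begin with {2}.
ε-move 2 → 1; add 1.
ε-move 2 → 4; add 4.
ε-move 2 → 6; add 6.

{1, 2, 4, 6}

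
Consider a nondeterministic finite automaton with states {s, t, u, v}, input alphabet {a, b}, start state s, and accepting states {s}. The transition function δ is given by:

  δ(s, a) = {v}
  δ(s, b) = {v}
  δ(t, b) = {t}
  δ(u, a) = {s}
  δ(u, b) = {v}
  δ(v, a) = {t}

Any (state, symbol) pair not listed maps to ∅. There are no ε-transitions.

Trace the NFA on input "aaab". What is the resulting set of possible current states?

Start in {s}.
Read 'a': {s} → {v}.
Read 'a': {v} → {t}.
Read 'a': {t} → ∅.
The set is empty and remains empty for the remaining 1 symbol.

∅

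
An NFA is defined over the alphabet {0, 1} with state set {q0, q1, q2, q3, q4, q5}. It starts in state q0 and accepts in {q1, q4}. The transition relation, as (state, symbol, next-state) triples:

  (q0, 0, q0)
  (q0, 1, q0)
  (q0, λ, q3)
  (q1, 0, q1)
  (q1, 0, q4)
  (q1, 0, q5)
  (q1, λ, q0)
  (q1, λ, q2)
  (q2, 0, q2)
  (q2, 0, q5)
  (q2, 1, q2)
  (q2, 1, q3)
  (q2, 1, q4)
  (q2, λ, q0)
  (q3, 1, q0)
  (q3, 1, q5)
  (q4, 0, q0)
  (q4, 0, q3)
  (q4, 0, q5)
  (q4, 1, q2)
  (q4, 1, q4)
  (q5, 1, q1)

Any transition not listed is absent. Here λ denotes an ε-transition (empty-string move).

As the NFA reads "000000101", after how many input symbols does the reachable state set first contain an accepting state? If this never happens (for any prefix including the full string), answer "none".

none

Start: ε-closure({q0}) = {q0, q3}.
Read '0': q0→{q0}, q3→∅; union {q0}; ε-closure = {q0, q3}.
Read '0': q0→{q0}, q3→∅; union {q0}; ε-closure = {q0, q3}.
Read '0': q0→{q0}, q3→∅; union {q0}; ε-closure = {q0, q3}.
Read '0': q0→{q0}, q3→∅; union {q0}; ε-closure = {q0, q3}.
Read '0': q0→{q0}, q3→∅; union {q0}; ε-closure = {q0, q3}.
Read '0': q0→{q0}, q3→∅; union {q0}; ε-closure = {q0, q3}.
Read '1': q0→{q0}, q3→{q0, q5}; union {q0, q5}; ε-closure = {q0, q3, q5}.
Read '0': q0→{q0}, q3→∅, q5→∅; union {q0}; ε-closure = {q0, q3}.
Read '1': q0→{q0}, q3→{q0, q5}; union {q0, q5}; ε-closure = {q0, q3, q5}.
No reachable set along the way intersects F.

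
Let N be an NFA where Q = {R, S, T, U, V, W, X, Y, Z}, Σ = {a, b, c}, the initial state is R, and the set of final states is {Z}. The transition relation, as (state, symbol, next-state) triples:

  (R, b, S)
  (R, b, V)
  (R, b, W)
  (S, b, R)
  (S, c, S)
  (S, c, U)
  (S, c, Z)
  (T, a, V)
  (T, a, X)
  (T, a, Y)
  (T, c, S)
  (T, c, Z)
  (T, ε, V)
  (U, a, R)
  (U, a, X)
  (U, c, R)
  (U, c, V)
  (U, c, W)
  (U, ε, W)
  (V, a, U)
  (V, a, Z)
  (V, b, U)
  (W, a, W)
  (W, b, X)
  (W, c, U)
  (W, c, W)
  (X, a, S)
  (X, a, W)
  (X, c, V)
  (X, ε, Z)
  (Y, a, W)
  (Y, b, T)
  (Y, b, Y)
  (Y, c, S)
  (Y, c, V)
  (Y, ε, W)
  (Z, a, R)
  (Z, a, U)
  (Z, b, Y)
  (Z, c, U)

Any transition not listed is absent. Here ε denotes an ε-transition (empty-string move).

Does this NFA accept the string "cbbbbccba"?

No

Start in {R}.
Read 'c': {R} → ∅.
The set is empty and remains empty for the remaining 8 symbols.
The final set ∅ contains no accepting state.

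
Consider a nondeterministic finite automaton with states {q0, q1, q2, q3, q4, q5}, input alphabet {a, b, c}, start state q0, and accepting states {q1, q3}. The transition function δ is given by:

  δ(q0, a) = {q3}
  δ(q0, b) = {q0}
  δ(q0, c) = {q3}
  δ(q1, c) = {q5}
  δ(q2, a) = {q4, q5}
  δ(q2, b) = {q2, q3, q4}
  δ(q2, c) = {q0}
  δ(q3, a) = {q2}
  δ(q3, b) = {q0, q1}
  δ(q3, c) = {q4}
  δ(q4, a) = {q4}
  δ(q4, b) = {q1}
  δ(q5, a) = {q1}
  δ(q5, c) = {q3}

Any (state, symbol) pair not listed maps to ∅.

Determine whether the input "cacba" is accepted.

Yes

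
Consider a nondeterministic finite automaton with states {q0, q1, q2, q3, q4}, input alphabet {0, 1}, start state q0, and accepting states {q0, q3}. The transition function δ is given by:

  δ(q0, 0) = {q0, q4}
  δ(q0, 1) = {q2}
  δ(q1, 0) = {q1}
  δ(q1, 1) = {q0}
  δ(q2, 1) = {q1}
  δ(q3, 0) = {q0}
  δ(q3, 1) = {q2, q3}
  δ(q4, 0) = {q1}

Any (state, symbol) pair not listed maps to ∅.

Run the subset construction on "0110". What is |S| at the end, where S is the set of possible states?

1

Start in {q0}.
Read '0': {q0} → {q0, q4}.
Read '1': {q0, q4} → {q2}.
Read '1': {q2} → {q1}.
Read '0': {q1} → {q1}.
That set has 1 state.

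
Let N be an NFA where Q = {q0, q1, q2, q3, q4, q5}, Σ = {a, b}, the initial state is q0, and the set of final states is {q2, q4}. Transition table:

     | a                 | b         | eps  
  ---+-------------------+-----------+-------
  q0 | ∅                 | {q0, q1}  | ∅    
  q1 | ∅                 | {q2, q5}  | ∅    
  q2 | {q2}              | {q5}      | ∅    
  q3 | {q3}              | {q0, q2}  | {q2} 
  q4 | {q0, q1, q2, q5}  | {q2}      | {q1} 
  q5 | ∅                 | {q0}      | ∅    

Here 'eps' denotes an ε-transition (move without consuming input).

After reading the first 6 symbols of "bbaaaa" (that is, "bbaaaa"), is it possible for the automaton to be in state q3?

Start in {q0}.
Read 'b': q0→{q0, q1}; now {q0, q1}.
Read 'b': q0→{q0, q1}, q1→{q2, q5}; now {q0, q1, q2, q5}.
Read 'a': q0→∅, q1→∅, q2→{q2}, q5→∅; now {q2}.
Read 'a': q2→{q2}; now {q2}.
Read 'a': q2→{q2}; now {q2}.
Read 'a': q2→{q2}; now {q2}.
State q3 is not in {q2}.

No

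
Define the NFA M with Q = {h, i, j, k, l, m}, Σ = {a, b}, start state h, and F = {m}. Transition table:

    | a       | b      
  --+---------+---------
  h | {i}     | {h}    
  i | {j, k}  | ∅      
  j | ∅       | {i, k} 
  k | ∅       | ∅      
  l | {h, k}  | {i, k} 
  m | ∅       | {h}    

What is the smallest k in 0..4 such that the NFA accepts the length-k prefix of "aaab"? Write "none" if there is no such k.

Start in {h}.
Read 'a': {h} → {i}.
Read 'a': {i} → {j, k}.
Read 'a': {j, k} → ∅.
The set is empty and remains empty for the remaining 1 symbol.
No reachable set along the way intersects F.

none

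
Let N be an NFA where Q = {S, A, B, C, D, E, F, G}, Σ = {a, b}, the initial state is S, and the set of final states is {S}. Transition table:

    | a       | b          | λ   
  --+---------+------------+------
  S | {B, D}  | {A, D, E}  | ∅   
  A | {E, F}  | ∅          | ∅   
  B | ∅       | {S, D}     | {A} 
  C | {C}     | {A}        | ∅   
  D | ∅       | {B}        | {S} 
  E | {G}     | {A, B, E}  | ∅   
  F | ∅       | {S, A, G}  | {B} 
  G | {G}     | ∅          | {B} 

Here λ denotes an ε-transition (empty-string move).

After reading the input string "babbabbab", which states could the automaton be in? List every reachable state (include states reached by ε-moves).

Start in {S}.
Read 'b': S→{A, D, E}; union {A, D, E}; ε-closure = {S, A, D, E}.
Read 'a': S→{B, D}, A→{E, F}, D→∅, E→{G}; union {B, D, E, F, G}; ε-closure = {S, A, B, D, E, F, G}.
Read 'b': S→{A, D, E}, A→∅, B→{S, D}, D→{B}, E→{A, B, E}, F→{S, A, G}, G→∅; now {S, A, B, D, E, G}.
Read 'b': S→{A, D, E}, A→∅, B→{S, D}, D→{B}, E→{A, B, E}, G→∅; now {S, A, B, D, E}.
Read 'a': S→{B, D}, A→{E, F}, B→∅, D→∅, E→{G}; union {B, D, E, F, G}; ε-closure = {S, A, B, D, E, F, G}.
Read 'b': S→{A, D, E}, A→∅, B→{S, D}, D→{B}, E→{A, B, E}, F→{S, A, G}, G→∅; now {S, A, B, D, E, G}.
Read 'b': S→{A, D, E}, A→∅, B→{S, D}, D→{B}, E→{A, B, E}, G→∅; now {S, A, B, D, E}.
Read 'a': S→{B, D}, A→{E, F}, B→∅, D→∅, E→{G}; union {B, D, E, F, G}; ε-closure = {S, A, B, D, E, F, G}.
Read 'b': S→{A, D, E}, A→∅, B→{S, D}, D→{B}, E→{A, B, E}, F→{S, A, G}, G→∅; now {S, A, B, D, E, G}.

{S, A, B, D, E, G}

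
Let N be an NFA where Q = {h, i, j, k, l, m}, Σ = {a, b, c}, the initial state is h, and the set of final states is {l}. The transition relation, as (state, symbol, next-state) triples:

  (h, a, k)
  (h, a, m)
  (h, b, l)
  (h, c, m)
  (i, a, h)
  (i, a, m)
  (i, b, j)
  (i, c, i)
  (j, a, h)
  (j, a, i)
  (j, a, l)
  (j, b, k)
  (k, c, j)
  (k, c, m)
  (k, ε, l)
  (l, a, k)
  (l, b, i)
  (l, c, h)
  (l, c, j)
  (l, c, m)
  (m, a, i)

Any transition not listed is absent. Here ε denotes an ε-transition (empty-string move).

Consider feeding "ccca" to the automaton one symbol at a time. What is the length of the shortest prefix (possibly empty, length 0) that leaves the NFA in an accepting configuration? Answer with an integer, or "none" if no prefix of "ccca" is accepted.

Start in {h}.
Read 'c': {h} → {m}.
Read 'c': {m} → ∅.
The set is empty and remains empty for the remaining 2 symbols.
No reachable set along the way intersects F.

none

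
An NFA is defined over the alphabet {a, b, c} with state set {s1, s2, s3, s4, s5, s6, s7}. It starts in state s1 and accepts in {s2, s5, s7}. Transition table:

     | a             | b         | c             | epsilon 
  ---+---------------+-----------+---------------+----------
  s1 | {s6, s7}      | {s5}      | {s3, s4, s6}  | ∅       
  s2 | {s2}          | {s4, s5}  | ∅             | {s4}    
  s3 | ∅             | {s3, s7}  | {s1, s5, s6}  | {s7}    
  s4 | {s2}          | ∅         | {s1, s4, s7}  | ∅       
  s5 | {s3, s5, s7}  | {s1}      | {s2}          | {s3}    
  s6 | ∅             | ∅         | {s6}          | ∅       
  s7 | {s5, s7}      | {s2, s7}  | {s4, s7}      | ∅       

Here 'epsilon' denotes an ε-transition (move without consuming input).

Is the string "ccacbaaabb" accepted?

Yes

Start in {s1}.
Read 'c': s1→{s3, s4, s6}; union {s3, s4, s6}; ε-closure = {s3, s4, s6, s7}.
Read 'c': s3→{s1, s5, s6}, s4→{s1, s4, s7}, s6→{s6}, s7→{s4, s7}; union {s1, s4, s5, s6, s7}; ε-closure = {s1, s3, s4, s5, s6, s7}.
Read 'a': s1→{s6, s7}, s3→∅, s4→{s2}, s5→{s3, s5, s7}, s6→∅, s7→{s5, s7}; union {s2, s3, s5, s6, s7}; ε-closure = {s2, s3, s4, s5, s6, s7}.
Read 'c': s2→∅, s3→{s1, s5, s6}, s4→{s1, s4, s7}, s5→{s2}, s6→{s6}, s7→{s4, s7}; union {s1, s2, s4, s5, s6, s7}; ε-closure = {s1, s2, s3, s4, s5, s6, s7}.
Read 'b': s1→{s5}, s2→{s4, s5}, s3→{s3, s7}, s4→∅, s5→{s1}, s6→∅, s7→{s2, s7}; now {s1, s2, s3, s4, s5, s7}.
Read 'a': s1→{s6, s7}, s2→{s2}, s3→∅, s4→{s2}, s5→{s3, s5, s7}, s7→{s5, s7}; union {s2, s3, s5, s6, s7}; ε-closure = {s2, s3, s4, s5, s6, s7}.
Read 'a': s2→{s2}, s3→∅, s4→{s2}, s5→{s3, s5, s7}, s6→∅, s7→{s5, s7}; union {s2, s3, s5, s7}; ε-closure = {s2, s3, s4, s5, s7}.
Read 'a': s2→{s2}, s3→∅, s4→{s2}, s5→{s3, s5, s7}, s7→{s5, s7}; union {s2, s3, s5, s7}; ε-closure = {s2, s3, s4, s5, s7}.
Read 'b': s2→{s4, s5}, s3→{s3, s7}, s4→∅, s5→{s1}, s7→{s2, s7}; now {s1, s2, s3, s4, s5, s7}.
Read 'b': s1→{s5}, s2→{s4, s5}, s3→{s3, s7}, s4→∅, s5→{s1}, s7→{s2, s7}; now {s1, s2, s3, s4, s5, s7}.
The final set {s1, s2, s3, s4, s5, s7} contains the accepting states s2, s5, s7.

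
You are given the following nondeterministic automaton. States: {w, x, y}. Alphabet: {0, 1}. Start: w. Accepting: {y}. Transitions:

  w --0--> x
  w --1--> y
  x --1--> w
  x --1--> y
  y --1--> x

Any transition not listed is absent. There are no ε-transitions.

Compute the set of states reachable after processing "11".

{x}

Start in {w}.
Read '1': {w} → {y}.
Read '1': {y} → {x}.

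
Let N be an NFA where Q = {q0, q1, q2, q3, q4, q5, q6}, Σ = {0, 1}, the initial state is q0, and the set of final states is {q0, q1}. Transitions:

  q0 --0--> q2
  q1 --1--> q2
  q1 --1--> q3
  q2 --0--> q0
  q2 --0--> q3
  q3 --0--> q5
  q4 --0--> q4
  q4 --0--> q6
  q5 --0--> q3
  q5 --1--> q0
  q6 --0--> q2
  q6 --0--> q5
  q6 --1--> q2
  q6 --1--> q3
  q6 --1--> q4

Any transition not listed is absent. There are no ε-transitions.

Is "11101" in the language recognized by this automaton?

Start in {q0}.
Read '1': q0→∅; now ∅.
The set is empty and remains empty for the remaining 4 symbols.
The final set ∅ contains no accepting state.

No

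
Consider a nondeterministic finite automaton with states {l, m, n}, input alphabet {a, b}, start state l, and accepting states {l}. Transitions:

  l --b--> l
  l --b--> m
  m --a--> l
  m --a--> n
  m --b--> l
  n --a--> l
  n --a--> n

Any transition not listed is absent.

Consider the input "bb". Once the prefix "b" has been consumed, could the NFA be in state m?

Yes

Start in {l}.
Read 'b': {l} → {l, m}.
State m is in {l, m}.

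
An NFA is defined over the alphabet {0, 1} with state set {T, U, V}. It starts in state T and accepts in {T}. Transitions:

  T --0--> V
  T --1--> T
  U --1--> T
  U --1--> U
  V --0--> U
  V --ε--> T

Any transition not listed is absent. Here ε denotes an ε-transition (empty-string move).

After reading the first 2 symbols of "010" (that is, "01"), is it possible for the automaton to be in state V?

Start in {T}.
Read '0': T→{V}; union {V}; ε-closure = {T, V}.
Read '1': T→{T}, V→∅; now {T}.
State V is not in {T}.

No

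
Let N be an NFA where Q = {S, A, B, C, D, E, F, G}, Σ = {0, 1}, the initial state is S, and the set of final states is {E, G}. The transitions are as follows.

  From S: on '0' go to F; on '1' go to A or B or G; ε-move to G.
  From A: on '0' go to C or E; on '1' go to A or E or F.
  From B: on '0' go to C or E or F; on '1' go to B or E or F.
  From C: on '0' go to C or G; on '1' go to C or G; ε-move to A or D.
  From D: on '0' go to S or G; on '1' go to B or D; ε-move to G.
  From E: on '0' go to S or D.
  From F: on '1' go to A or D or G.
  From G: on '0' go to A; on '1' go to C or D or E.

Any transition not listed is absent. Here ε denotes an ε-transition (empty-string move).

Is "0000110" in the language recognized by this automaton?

Yes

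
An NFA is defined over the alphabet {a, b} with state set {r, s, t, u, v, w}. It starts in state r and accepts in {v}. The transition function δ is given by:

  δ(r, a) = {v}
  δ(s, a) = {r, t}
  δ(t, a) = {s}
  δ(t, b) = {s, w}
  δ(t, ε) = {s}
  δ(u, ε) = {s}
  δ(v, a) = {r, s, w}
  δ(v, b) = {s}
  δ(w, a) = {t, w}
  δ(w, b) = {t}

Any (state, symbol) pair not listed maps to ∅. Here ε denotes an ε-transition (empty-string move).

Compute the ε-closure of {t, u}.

{s, t, u}

Begin with {t, u}.
ε-move t → s; add s.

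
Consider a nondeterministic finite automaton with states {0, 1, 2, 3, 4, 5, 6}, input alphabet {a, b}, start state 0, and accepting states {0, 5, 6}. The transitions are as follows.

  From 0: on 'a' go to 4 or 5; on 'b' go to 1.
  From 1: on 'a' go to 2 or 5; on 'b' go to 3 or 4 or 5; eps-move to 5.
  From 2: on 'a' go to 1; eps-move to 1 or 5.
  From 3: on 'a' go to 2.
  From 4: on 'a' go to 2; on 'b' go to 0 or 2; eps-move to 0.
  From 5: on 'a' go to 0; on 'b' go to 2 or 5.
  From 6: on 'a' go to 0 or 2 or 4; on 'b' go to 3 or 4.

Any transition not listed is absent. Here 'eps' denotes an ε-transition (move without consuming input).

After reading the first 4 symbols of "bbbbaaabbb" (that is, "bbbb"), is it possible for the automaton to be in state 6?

No

Start in {0}.
Read 'b': 0→{1}; union {1}; ε-closure = {1, 5}.
Read 'b': 1→{3, 4, 5}, 5→{2, 5}; union {2, 3, 4, 5}; ε-closure = {0, 1, 2, 3, 4, 5}.
Read 'b': 0→{1}, 1→{3, 4, 5}, 2→∅, 3→∅, 4→{0, 2}, 5→{2, 5}; now {0, 1, 2, 3, 4, 5}.
Read 'b': 0→{1}, 1→{3, 4, 5}, 2→∅, 3→∅, 4→{0, 2}, 5→{2, 5}; now {0, 1, 2, 3, 4, 5}.
State 6 is not in {0, 1, 2, 3, 4, 5}.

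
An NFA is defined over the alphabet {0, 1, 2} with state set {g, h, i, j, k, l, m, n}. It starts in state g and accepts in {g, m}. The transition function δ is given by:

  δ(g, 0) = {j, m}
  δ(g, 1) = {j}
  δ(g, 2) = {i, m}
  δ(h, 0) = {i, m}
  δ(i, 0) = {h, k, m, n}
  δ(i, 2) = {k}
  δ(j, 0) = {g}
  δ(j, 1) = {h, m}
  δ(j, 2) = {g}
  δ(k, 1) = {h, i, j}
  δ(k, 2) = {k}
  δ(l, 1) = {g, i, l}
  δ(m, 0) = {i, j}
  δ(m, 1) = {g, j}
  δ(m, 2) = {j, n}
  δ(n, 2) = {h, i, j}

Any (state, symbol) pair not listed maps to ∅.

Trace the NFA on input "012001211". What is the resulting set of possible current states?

Start in {g}.
Read '0': {g} → {j, m}.
Read '1': {j, m} → {g, h, j, m}.
Read '2': {g, h, j, m} → {g, i, j, m, n}.
Read '0': {g, i, j, m, n} → {g, h, i, j, k, m, n}.
Read '0': {g, h, i, j, k, m, n} → {g, h, i, j, k, m, n}.
Read '1': {g, h, i, j, k, m, n} → {g, h, i, j, m}.
Read '2': {g, h, i, j, m} → {g, i, j, k, m, n}.
Read '1': {g, i, j, k, m, n} → {g, h, i, j, m}.
Read '1': {g, h, i, j, m} → {g, h, j, m}.

{g, h, j, m}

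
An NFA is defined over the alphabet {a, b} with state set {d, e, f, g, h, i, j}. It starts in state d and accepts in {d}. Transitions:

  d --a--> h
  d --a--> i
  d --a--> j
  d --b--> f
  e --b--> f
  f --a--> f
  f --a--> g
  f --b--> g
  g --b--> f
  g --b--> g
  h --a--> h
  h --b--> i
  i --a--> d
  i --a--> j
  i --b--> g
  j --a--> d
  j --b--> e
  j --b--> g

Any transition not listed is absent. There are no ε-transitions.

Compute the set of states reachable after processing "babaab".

{f, g}

Start in {d}.
Read 'b': d→{f}; now {f}.
Read 'a': f→{f, g}; now {f, g}.
Read 'b': f→{g}, g→{f, g}; now {f, g}.
Read 'a': f→{f, g}, g→∅; now {f, g}.
Read 'a': f→{f, g}, g→∅; now {f, g}.
Read 'b': f→{g}, g→{f, g}; now {f, g}.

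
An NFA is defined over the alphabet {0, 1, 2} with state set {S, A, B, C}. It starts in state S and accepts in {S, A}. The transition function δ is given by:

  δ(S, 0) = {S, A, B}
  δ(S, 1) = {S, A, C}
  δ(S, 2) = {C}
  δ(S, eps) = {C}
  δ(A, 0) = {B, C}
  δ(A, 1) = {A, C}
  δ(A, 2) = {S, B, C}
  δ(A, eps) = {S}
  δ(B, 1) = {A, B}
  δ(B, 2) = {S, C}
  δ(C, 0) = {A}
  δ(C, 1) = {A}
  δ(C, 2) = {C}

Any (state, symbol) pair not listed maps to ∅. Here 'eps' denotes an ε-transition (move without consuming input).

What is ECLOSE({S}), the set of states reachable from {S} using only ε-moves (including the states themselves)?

Begin with {S}.
ε-move S → C; add C.

{S, C}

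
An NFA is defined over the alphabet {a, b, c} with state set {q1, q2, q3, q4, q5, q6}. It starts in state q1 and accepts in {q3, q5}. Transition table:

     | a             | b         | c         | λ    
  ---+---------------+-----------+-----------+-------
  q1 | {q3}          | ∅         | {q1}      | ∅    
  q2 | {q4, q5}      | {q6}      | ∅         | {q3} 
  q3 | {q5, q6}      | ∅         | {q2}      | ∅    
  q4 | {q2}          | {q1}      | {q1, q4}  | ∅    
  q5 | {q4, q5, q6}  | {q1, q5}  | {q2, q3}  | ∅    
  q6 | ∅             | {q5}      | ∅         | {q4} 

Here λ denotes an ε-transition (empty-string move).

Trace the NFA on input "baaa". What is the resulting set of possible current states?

Start in {q1}.
Read 'b': q1→∅; now ∅.
The set is empty and remains empty for the remaining 3 symbols.

∅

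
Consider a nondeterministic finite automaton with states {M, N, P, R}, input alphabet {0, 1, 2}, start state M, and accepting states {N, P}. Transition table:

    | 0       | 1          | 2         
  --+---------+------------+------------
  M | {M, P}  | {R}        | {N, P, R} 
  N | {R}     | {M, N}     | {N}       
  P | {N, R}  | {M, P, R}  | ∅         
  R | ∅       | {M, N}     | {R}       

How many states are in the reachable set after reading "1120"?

2

Start in {M}.
Read '1': M→{R}; now {R}.
Read '1': R→{M, N}; now {M, N}.
Read '2': M→{N, P, R}, N→{N}; now {N, P, R}.
Read '0': N→{R}, P→{N, R}, R→∅; now {N, R}.
That set has 2 states.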